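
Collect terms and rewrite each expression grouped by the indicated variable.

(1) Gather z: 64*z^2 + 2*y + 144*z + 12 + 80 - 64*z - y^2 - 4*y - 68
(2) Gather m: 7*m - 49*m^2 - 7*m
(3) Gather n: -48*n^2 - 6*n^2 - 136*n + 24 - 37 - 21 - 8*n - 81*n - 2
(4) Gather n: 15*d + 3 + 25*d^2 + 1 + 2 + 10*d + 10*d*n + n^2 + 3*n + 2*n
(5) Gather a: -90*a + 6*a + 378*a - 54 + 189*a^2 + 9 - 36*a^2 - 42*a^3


(1) = -y^2 - 2*y + 64*z^2 + 80*z + 24
(2) = -49*m^2
(3) = -54*n^2 - 225*n - 36
(4) = 25*d^2 + 25*d + n^2 + n*(10*d + 5) + 6
(5) = -42*a^3 + 153*a^2 + 294*a - 45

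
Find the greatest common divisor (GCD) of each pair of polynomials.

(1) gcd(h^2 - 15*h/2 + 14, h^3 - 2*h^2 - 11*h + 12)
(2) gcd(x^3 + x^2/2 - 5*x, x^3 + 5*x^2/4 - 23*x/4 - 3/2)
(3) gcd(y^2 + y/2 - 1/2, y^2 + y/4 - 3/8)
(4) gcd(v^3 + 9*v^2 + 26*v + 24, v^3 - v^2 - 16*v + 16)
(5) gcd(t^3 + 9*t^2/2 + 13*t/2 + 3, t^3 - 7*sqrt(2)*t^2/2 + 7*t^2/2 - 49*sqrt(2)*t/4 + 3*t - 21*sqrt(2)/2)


(1) = h - 4
(2) = gcd(x*(x - 2)*(x + 5/2), (x - 2)*(x + 1/4)*(x + 3)) = x - 2
(3) = gcd((y - 1/2)*(y + 1), (y - 1/2)*(y + 3/4)) = y - 1/2
(4) = v + 4
(5) = t^2 + 7*t/2 + 3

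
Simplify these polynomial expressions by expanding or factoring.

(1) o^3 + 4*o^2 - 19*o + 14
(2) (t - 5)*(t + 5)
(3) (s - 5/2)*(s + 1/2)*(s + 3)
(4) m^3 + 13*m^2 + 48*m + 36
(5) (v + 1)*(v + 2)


(1) = (o - 2)*(o - 1)*(o + 7)
(2) = t^2 - 25
(3) = s^3 + s^2 - 29*s/4 - 15/4
(4) = (m + 1)*(m + 6)^2
(5) = v^2 + 3*v + 2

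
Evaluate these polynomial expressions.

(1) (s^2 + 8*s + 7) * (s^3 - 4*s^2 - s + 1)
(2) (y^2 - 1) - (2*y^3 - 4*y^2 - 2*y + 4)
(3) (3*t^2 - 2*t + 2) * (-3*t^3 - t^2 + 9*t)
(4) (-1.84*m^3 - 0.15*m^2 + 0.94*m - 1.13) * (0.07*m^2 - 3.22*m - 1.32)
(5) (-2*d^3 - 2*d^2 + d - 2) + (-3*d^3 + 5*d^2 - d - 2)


(1) = s^5 + 4*s^4 - 26*s^3 - 35*s^2 + s + 7
(2) = -2*y^3 + 5*y^2 + 2*y - 5
(3) = -9*t^5 + 3*t^4 + 23*t^3 - 20*t^2 + 18*t
(4) = -0.1288*m^5 + 5.9143*m^4 + 2.9776*m^3 - 2.9079*m^2 + 2.3978*m + 1.4916
(5) = -5*d^3 + 3*d^2 - 4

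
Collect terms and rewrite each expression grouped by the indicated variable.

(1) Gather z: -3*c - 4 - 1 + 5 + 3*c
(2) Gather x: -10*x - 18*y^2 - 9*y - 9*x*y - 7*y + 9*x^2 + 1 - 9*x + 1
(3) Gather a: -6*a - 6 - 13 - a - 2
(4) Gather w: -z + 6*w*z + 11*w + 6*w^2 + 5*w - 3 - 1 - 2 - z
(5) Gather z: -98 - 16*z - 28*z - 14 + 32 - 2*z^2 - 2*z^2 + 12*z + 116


(1) = 0
(2) = 9*x^2 + x*(-9*y - 19) - 18*y^2 - 16*y + 2
(3) = -7*a - 21
(4) = 6*w^2 + w*(6*z + 16) - 2*z - 6
(5) = -4*z^2 - 32*z + 36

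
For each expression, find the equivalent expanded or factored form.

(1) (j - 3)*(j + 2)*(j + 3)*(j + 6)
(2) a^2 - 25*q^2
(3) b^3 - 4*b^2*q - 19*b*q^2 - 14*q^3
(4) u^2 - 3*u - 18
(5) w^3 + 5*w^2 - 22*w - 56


(1) = j^4 + 8*j^3 + 3*j^2 - 72*j - 108
(2) = (a - 5*q)*(a + 5*q)
(3) = (b - 7*q)*(b + q)*(b + 2*q)
(4) = (u - 6)*(u + 3)
(5) = (w - 4)*(w + 2)*(w + 7)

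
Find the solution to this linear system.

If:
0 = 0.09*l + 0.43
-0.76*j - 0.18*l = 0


Then:
j = 1.13
l = -4.78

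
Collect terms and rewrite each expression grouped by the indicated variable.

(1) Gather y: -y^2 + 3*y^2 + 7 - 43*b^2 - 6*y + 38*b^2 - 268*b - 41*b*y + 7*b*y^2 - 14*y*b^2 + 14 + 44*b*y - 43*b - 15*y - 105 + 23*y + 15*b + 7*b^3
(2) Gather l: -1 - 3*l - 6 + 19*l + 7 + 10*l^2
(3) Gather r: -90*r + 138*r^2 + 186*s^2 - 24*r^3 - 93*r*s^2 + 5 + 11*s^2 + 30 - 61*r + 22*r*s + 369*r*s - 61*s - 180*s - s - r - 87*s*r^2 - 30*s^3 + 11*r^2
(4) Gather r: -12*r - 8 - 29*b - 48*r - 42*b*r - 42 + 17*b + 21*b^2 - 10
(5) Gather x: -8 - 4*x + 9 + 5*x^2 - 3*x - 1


(1) = 7*b^3 - 5*b^2 - 296*b + y^2*(7*b + 2) + y*(-14*b^2 + 3*b + 2) - 84
(2) = 10*l^2 + 16*l
(3) = -24*r^3 + r^2*(149 - 87*s) + r*(-93*s^2 + 391*s - 152) - 30*s^3 + 197*s^2 - 242*s + 35
(4) = 21*b^2 - 12*b + r*(-42*b - 60) - 60
(5) = 5*x^2 - 7*x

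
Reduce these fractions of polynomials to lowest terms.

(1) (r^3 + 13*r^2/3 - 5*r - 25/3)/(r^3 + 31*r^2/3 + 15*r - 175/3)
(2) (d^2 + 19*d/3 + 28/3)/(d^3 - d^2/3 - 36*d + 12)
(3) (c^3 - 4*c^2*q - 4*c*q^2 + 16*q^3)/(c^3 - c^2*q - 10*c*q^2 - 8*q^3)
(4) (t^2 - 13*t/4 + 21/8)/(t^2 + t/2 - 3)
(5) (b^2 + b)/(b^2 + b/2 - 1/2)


(1) = (r + 1)/(r + 7)
(2) = (3*d^2 + 19*d + 28)/(3*d^3 - d^2 - 108*d + 36)
(3) = (c - 2*q)/(c + q)
(4) = (4*t - 7)/(4*t + 8)
(5) = 2*b/(2*b - 1)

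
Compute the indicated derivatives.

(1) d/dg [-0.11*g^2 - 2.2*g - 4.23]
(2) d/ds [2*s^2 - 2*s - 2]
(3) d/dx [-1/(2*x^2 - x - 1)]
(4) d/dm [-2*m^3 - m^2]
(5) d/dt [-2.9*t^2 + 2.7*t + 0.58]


(1) = -0.22*g - 2.2
(2) = 4*s - 2
(3) = (4*x - 1)/(-2*x^2 + x + 1)^2
(4) = 2*m*(-3*m - 1)
(5) = 2.7 - 5.8*t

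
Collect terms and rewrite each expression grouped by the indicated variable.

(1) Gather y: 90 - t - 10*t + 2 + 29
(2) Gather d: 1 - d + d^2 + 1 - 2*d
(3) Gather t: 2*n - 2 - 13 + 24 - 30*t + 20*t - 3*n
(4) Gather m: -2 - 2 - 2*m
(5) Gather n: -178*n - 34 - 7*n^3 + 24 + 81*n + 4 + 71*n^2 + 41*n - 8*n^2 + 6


(1) = 121 - 11*t
(2) = d^2 - 3*d + 2
(3) = -n - 10*t + 9
(4) = -2*m - 4
(5) = -7*n^3 + 63*n^2 - 56*n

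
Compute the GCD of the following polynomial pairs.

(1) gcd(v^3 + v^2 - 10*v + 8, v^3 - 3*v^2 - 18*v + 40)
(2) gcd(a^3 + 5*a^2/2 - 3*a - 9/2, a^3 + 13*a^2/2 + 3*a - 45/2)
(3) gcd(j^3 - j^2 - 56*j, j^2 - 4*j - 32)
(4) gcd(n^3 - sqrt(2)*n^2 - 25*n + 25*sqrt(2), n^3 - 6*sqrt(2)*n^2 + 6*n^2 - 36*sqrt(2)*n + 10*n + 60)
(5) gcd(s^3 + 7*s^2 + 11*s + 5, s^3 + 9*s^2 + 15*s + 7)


(1) = gcd((v - 2)*(v - 1)*(v + 4), (v - 5)*(v - 2)*(v + 4)) = v^2 + 2*v - 8
(2) = gcd((a - 3/2)*(a + 1)*(a + 3), (a - 3/2)*(a + 3)*(a + 5)) = a^2 + 3*a/2 - 9/2
(3) = j - 8
(4) = gcd((n - 5)*(n + 5)*(n - sqrt(2)), (n + 6)*(n - 5*sqrt(2))*(n - sqrt(2))) = n - sqrt(2)
(5) = s^2 + 2*s + 1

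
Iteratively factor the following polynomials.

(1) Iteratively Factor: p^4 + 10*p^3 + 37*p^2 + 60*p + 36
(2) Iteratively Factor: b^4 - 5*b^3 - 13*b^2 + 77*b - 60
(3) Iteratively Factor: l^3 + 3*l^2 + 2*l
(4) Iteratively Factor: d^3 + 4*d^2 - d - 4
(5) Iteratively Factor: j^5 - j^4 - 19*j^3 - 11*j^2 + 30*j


(1) = (p + 2)*(p^3 + 8*p^2 + 21*p + 18) = (p + 2)*(p + 3)*(p^2 + 5*p + 6) = (p + 2)^2*(p + 3)*(p + 3)
(2) = (b + 4)*(b^3 - 9*b^2 + 23*b - 15) = (b - 1)*(b + 4)*(b^2 - 8*b + 15) = (b - 3)*(b - 1)*(b + 4)*(b - 5)
(3) = (l)*(l^2 + 3*l + 2) = l*(l + 2)*(l + 1)
(4) = (d - 1)*(d^2 + 5*d + 4) = (d - 1)*(d + 1)*(d + 4)
(5) = (j - 1)*(j^4 - 19*j^2 - 30*j) = (j - 5)*(j - 1)*(j^3 + 5*j^2 + 6*j) = j*(j - 5)*(j - 1)*(j^2 + 5*j + 6) = j*(j - 5)*(j - 1)*(j + 2)*(j + 3)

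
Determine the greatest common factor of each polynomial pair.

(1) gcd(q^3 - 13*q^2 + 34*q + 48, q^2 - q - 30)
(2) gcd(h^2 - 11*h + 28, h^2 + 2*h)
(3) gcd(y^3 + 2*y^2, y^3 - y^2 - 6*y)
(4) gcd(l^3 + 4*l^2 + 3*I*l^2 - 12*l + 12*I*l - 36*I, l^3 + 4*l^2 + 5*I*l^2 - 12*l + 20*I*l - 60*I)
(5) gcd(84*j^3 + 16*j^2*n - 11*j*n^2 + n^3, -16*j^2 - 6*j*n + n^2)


(1) = q - 6
(2) = 1
(3) = y^2 + 2*y
(4) = gcd((l - 2)*(l + 6)*(l + 3*I), (l - 2)*(l + 6)*(l + 5*I)) = l^2 + 4*l - 12
(5) = gcd((-7*j + n)*(-6*j + n)*(2*j + n), (-8*j + n)*(2*j + n)) = 2*j + n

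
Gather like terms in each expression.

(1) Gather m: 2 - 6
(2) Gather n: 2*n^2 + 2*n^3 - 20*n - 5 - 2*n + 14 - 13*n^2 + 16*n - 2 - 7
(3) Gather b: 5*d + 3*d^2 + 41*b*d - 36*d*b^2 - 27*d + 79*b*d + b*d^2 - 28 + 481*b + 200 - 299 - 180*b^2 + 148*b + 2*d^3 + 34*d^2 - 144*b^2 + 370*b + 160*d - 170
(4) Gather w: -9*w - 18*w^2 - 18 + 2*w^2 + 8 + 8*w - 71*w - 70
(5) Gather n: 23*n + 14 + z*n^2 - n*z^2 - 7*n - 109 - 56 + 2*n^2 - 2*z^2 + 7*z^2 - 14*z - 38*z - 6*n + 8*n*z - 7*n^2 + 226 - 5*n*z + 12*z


(1) = -4
(2) = 2*n^3 - 11*n^2 - 6*n
(3) = b^2*(-36*d - 324) + b*(d^2 + 120*d + 999) + 2*d^3 + 37*d^2 + 138*d - 297
(4) = -16*w^2 - 72*w - 80
(5) = n^2*(z - 5) + n*(-z^2 + 3*z + 10) + 5*z^2 - 40*z + 75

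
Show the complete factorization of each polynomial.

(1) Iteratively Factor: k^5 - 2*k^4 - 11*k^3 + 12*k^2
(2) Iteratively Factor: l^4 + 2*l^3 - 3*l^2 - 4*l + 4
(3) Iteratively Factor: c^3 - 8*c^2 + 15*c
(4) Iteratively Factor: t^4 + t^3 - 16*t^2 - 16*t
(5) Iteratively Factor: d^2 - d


(1) = (k)*(k^4 - 2*k^3 - 11*k^2 + 12*k) = k^2*(k^3 - 2*k^2 - 11*k + 12) = k^2*(k - 1)*(k^2 - k - 12) = k^2*(k - 4)*(k - 1)*(k + 3)
(2) = (l + 2)*(l^3 - 3*l + 2) = (l - 1)*(l + 2)*(l^2 + l - 2) = (l - 1)^2*(l + 2)*(l + 2)
(3) = (c - 3)*(c^2 - 5*c) = (c - 5)*(c - 3)*(c)
(4) = (t - 4)*(t^3 + 5*t^2 + 4*t) = (t - 4)*(t + 1)*(t^2 + 4*t) = t*(t - 4)*(t + 1)*(t + 4)
(5) = (d)*(d - 1)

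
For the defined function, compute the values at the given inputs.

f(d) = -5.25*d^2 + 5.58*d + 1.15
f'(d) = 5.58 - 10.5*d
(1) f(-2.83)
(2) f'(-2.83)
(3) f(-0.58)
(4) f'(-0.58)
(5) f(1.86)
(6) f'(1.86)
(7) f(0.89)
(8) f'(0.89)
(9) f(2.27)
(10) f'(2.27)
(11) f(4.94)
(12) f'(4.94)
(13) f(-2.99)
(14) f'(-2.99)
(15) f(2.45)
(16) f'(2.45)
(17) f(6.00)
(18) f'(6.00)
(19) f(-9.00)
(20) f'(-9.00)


(1) = -56.69
(2) = 35.30
(3) = -3.85
(4) = 11.67
(5) = -6.63
(6) = -13.95
(7) = 1.96
(8) = -3.77
(9) = -13.24
(10) = -18.26
(11) = -99.40
(12) = -46.29
(13) = -62.47
(14) = 36.98
(15) = -16.69
(16) = -20.15
(17) = -154.37
(18) = -57.42
(19) = -474.32
(20) = 100.08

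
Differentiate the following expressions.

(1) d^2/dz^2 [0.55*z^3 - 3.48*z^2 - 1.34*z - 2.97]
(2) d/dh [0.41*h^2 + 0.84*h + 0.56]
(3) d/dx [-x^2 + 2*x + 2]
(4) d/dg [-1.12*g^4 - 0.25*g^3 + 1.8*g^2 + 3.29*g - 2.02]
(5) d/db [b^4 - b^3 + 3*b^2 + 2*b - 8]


(1) = 3.3*z - 6.96
(2) = 0.82*h + 0.84
(3) = 2 - 2*x
(4) = -4.48*g^3 - 0.75*g^2 + 3.6*g + 3.29
(5) = 4*b^3 - 3*b^2 + 6*b + 2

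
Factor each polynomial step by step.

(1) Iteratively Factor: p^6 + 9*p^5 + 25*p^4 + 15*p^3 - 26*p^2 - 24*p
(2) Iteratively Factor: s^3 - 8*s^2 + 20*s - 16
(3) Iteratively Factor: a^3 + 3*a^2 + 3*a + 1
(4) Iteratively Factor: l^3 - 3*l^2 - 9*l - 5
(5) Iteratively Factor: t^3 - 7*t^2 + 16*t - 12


(1) = (p + 1)*(p^5 + 8*p^4 + 17*p^3 - 2*p^2 - 24*p) = (p + 1)*(p + 2)*(p^4 + 6*p^3 + 5*p^2 - 12*p) = (p - 1)*(p + 1)*(p + 2)*(p^3 + 7*p^2 + 12*p) = (p - 1)*(p + 1)*(p + 2)*(p + 4)*(p^2 + 3*p) = p*(p - 1)*(p + 1)*(p + 2)*(p + 4)*(p + 3)
(2) = (s - 4)*(s^2 - 4*s + 4) = (s - 4)*(s - 2)*(s - 2)
(3) = (a + 1)*(a^2 + 2*a + 1) = (a + 1)^2*(a + 1)
(4) = (l - 5)*(l^2 + 2*l + 1) = (l - 5)*(l + 1)*(l + 1)
(5) = (t - 2)*(t^2 - 5*t + 6) = (t - 3)*(t - 2)*(t - 2)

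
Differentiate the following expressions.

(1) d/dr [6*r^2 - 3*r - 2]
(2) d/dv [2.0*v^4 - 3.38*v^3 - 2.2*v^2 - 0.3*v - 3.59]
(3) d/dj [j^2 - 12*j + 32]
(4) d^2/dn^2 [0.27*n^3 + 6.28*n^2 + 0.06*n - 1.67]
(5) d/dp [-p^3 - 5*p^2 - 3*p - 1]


(1) = 12*r - 3
(2) = 8.0*v^3 - 10.14*v^2 - 4.4*v - 0.3
(3) = 2*j - 12
(4) = 1.62*n + 12.56
(5) = -3*p^2 - 10*p - 3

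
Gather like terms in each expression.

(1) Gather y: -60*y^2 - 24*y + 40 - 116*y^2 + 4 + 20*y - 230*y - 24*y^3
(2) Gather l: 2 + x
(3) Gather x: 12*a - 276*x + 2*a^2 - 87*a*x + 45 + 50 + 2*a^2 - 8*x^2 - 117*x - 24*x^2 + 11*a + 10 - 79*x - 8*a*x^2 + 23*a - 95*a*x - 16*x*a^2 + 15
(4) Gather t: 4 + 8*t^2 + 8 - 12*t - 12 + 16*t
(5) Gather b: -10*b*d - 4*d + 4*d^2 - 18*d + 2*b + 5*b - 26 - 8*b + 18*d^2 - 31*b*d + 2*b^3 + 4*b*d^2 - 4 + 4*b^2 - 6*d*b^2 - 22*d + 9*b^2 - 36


(1) = -24*y^3 - 176*y^2 - 234*y + 44
(2) = x + 2
(3) = 4*a^2 + 46*a + x^2*(-8*a - 32) + x*(-16*a^2 - 182*a - 472) + 120
(4) = 8*t^2 + 4*t
(5) = 2*b^3 + b^2*(13 - 6*d) + b*(4*d^2 - 41*d - 1) + 22*d^2 - 44*d - 66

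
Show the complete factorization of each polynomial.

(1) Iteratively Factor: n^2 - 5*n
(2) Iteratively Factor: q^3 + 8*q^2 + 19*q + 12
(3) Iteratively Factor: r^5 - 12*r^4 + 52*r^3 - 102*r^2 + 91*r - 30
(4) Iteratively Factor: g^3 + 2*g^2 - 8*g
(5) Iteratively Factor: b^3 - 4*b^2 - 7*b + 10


(1) = (n)*(n - 5)
(2) = (q + 4)*(q^2 + 4*q + 3) = (q + 3)*(q + 4)*(q + 1)
(3) = (r - 2)*(r^4 - 10*r^3 + 32*r^2 - 38*r + 15) = (r - 3)*(r - 2)*(r^3 - 7*r^2 + 11*r - 5) = (r - 3)*(r - 2)*(r - 1)*(r^2 - 6*r + 5) = (r - 5)*(r - 3)*(r - 2)*(r - 1)*(r - 1)
(4) = (g - 2)*(g^2 + 4*g) = g*(g - 2)*(g + 4)
(5) = (b + 2)*(b^2 - 6*b + 5) = (b - 5)*(b + 2)*(b - 1)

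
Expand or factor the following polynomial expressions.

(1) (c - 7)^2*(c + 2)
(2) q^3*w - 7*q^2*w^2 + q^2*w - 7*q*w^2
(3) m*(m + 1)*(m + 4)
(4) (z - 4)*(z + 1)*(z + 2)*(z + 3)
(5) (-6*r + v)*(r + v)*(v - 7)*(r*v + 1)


(1) = c^3 - 12*c^2 + 21*c + 98
(2) = q*(q - 7*w)*(q*w + w)
(3) = m^3 + 5*m^2 + 4*m
(4) = z^4 + 2*z^3 - 13*z^2 - 38*z - 24
(5) = -6*r^3*v^2 + 42*r^3*v - 5*r^2*v^3 + 35*r^2*v^2 - 6*r^2*v + 42*r^2 + r*v^4 - 7*r*v^3 - 5*r*v^2 + 35*r*v + v^3 - 7*v^2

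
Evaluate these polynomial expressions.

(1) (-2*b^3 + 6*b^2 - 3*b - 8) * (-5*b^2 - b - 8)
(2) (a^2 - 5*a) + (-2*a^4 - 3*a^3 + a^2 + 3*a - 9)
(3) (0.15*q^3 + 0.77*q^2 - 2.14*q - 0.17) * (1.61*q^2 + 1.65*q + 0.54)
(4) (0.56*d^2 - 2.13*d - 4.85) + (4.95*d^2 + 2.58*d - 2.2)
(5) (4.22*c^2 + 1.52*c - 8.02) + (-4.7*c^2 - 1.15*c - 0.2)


(1) = 10*b^5 - 28*b^4 + 25*b^3 - 5*b^2 + 32*b + 64
(2) = -2*a^4 - 3*a^3 + 2*a^2 - 2*a - 9
(3) = 0.2415*q^5 + 1.4872*q^4 - 2.0939*q^3 - 3.3889*q^2 - 1.4361*q - 0.0918
(4) = 5.51*d^2 + 0.45*d - 7.05
(5) = -0.48*c^2 + 0.37*c - 8.22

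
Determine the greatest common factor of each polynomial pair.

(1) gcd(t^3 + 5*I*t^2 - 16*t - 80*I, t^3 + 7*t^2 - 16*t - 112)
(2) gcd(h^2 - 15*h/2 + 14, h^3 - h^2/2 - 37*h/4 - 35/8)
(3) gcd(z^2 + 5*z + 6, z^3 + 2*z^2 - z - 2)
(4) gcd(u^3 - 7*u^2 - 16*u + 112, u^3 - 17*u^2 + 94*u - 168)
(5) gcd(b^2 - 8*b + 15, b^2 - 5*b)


(1) = t^2 - 16
(2) = h - 7/2
(3) = gcd((z + 2)*(z + 3), (z - 1)*(z + 1)*(z + 2)) = z + 2
(4) = gcd((u - 7)*(u - 4)*(u + 4), (u - 7)*(u - 6)*(u - 4)) = u^2 - 11*u + 28
(5) = b - 5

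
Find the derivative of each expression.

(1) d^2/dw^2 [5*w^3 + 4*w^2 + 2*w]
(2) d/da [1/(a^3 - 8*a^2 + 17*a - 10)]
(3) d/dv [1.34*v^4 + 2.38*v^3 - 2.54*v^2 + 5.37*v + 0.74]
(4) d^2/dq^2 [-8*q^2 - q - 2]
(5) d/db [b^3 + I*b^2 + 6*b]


(1) = 30*w + 8
(2) = (-3*a^2 + 16*a - 17)/(a^3 - 8*a^2 + 17*a - 10)^2
(3) = 5.36*v^3 + 7.14*v^2 - 5.08*v + 5.37
(4) = -16
(5) = 3*b^2 + 2*I*b + 6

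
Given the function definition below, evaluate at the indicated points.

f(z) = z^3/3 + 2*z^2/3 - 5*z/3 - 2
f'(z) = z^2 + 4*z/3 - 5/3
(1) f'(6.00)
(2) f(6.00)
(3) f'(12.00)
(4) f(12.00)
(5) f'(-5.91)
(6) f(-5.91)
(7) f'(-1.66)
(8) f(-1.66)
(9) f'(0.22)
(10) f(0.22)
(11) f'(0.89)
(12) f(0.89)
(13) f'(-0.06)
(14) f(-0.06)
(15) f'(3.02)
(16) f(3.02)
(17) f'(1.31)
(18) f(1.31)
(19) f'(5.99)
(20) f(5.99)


(1) = 42.33
(2) = 84.00
(3) = 158.33
(4) = 650.00
(5) = 25.38
(6) = -37.67
(7) = -1.12
(8) = 1.08
(9) = -1.32
(10) = -2.33
(11) = 0.31
(12) = -2.72
(13) = -1.74
(14) = -1.90
(15) = 11.48
(16) = 8.23
(17) = 1.80
(18) = -2.29
(19) = 42.20
(20) = 83.58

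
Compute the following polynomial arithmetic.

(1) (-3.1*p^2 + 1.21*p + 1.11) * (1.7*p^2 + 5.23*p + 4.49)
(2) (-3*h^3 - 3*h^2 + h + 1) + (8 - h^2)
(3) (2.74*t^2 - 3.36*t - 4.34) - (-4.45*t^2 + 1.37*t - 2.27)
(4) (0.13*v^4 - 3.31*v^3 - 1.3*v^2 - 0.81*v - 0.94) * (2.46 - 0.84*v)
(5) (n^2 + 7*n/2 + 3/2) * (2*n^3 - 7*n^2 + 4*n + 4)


(1) = -5.27*p^4 - 14.156*p^3 - 5.7037*p^2 + 11.2382*p + 4.9839
(2) = -3*h^3 - 4*h^2 + h + 9
(3) = 7.19*t^2 - 4.73*t - 2.07
(4) = -0.1092*v^5 + 3.1002*v^4 - 7.0506*v^3 - 2.5176*v^2 - 1.203*v - 2.3124
(5) = 2*n^5 - 35*n^3/2 + 15*n^2/2 + 20*n + 6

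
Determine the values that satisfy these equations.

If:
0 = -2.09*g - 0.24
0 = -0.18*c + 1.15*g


Then:
c = -0.73
g = -0.11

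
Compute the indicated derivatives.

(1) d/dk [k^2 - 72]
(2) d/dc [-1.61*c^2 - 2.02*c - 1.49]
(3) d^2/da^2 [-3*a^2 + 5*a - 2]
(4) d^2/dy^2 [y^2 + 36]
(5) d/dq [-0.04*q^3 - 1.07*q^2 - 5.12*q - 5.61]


(1) = 2*k
(2) = -3.22*c - 2.02
(3) = -6
(4) = 2
(5) = -0.12*q^2 - 2.14*q - 5.12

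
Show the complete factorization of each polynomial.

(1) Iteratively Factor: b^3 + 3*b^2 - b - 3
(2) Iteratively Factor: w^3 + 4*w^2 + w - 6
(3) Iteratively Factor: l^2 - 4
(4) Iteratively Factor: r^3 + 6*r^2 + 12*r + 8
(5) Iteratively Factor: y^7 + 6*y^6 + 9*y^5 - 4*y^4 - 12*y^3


(1) = (b + 1)*(b^2 + 2*b - 3) = (b - 1)*(b + 1)*(b + 3)
(2) = (w + 3)*(w^2 + w - 2) = (w - 1)*(w + 3)*(w + 2)
(3) = (l - 2)*(l + 2)
(4) = (r + 2)*(r^2 + 4*r + 4) = (r + 2)^2*(r + 2)
(5) = (y)*(y^6 + 6*y^5 + 9*y^4 - 4*y^3 - 12*y^2) = y*(y - 1)*(y^5 + 7*y^4 + 16*y^3 + 12*y^2) = y*(y - 1)*(y + 2)*(y^4 + 5*y^3 + 6*y^2) = y^2*(y - 1)*(y + 2)*(y^3 + 5*y^2 + 6*y) = y^3*(y - 1)*(y + 2)*(y^2 + 5*y + 6) = y^3*(y - 1)*(y + 2)^2*(y + 3)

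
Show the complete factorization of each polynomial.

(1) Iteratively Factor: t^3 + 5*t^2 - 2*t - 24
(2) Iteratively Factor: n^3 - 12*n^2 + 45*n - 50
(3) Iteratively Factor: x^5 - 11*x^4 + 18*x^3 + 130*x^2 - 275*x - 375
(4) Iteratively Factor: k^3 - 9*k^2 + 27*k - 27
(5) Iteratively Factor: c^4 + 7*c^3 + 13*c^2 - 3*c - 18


(1) = (t + 4)*(t^2 + t - 6) = (t + 3)*(t + 4)*(t - 2)
(2) = (n - 5)*(n^2 - 7*n + 10) = (n - 5)^2*(n - 2)
(3) = (x - 5)*(x^4 - 6*x^3 - 12*x^2 + 70*x + 75) = (x - 5)^2*(x^3 - x^2 - 17*x - 15) = (x - 5)^2*(x + 1)*(x^2 - 2*x - 15) = (x - 5)^3*(x + 1)*(x + 3)
(4) = (k - 3)*(k^2 - 6*k + 9) = (k - 3)^2*(k - 3)
(5) = (c + 3)*(c^3 + 4*c^2 + c - 6) = (c + 2)*(c + 3)*(c^2 + 2*c - 3) = (c - 1)*(c + 2)*(c + 3)*(c + 3)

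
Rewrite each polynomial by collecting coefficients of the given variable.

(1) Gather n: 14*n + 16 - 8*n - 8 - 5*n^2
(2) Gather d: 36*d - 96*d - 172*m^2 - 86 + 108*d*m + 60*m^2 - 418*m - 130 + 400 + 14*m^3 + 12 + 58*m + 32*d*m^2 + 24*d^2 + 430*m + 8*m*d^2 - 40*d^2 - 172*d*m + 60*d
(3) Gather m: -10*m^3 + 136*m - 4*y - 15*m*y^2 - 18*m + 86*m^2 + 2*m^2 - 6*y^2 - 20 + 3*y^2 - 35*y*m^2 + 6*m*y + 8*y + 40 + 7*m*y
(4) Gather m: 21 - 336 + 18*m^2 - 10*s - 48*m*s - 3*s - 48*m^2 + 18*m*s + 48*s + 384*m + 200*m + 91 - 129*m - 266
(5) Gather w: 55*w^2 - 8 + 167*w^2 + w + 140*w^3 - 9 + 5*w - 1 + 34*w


(1) = -5*n^2 + 6*n + 8
(2) = d^2*(8*m - 16) + d*(32*m^2 - 64*m) + 14*m^3 - 112*m^2 + 70*m + 196
(3) = -10*m^3 + m^2*(88 - 35*y) + m*(-15*y^2 + 13*y + 118) - 3*y^2 + 4*y + 20
(4) = -30*m^2 + m*(455 - 30*s) + 35*s - 490
(5) = 140*w^3 + 222*w^2 + 40*w - 18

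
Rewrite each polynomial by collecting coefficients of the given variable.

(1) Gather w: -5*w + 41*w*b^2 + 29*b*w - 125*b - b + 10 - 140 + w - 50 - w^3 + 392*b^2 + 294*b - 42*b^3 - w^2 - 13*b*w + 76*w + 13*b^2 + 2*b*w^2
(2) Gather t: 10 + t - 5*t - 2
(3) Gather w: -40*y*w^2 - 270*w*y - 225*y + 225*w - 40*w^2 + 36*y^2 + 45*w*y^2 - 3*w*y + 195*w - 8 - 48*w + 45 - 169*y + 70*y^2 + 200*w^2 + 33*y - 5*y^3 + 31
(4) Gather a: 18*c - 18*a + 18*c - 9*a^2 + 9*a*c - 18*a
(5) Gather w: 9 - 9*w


(1) = -42*b^3 + 405*b^2 + 168*b - w^3 + w^2*(2*b - 1) + w*(41*b^2 + 16*b + 72) - 180
(2) = 8 - 4*t
(3) = w^2*(160 - 40*y) + w*(45*y^2 - 273*y + 372) - 5*y^3 + 106*y^2 - 361*y + 68
(4) = -9*a^2 + a*(9*c - 36) + 36*c
(5) = 9 - 9*w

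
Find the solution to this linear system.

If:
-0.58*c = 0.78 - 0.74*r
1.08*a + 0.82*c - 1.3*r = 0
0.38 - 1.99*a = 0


Then:
a = 0.19
c = -5.85
r = -3.53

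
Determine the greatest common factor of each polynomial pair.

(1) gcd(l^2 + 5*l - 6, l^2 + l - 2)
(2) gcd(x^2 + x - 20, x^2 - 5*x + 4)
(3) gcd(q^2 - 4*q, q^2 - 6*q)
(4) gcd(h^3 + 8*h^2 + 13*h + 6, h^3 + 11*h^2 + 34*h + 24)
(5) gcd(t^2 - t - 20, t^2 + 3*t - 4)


(1) = l - 1
(2) = x - 4
(3) = q
(4) = gcd((h + 1)^2*(h + 6), (h + 1)*(h + 4)*(h + 6)) = h^2 + 7*h + 6
(5) = gcd((t - 5)*(t + 4), (t - 1)*(t + 4)) = t + 4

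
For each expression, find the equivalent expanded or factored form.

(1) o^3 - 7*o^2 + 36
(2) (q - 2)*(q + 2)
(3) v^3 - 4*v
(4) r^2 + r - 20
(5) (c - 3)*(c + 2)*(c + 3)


(1) = (o - 6)*(o - 3)*(o + 2)
(2) = q^2 - 4
(3) = v*(v - 2)*(v + 2)
(4) = (r - 4)*(r + 5)
(5) = c^3 + 2*c^2 - 9*c - 18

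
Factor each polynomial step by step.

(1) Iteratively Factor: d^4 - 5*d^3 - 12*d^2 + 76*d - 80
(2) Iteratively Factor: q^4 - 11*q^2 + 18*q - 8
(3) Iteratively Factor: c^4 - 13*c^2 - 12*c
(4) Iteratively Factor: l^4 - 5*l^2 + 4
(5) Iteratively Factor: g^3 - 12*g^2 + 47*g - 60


(1) = (d - 2)*(d^3 - 3*d^2 - 18*d + 40) = (d - 2)*(d + 4)*(d^2 - 7*d + 10) = (d - 2)^2*(d + 4)*(d - 5)
(2) = (q - 2)*(q^3 + 2*q^2 - 7*q + 4) = (q - 2)*(q + 4)*(q^2 - 2*q + 1) = (q - 2)*(q - 1)*(q + 4)*(q - 1)
(3) = (c - 4)*(c^3 + 4*c^2 + 3*c) = (c - 4)*(c + 1)*(c^2 + 3*c) = c*(c - 4)*(c + 1)*(c + 3)
(4) = (l - 2)*(l^3 + 2*l^2 - l - 2) = (l - 2)*(l + 1)*(l^2 + l - 2) = (l - 2)*(l - 1)*(l + 1)*(l + 2)
(5) = (g - 3)*(g^2 - 9*g + 20) = (g - 5)*(g - 3)*(g - 4)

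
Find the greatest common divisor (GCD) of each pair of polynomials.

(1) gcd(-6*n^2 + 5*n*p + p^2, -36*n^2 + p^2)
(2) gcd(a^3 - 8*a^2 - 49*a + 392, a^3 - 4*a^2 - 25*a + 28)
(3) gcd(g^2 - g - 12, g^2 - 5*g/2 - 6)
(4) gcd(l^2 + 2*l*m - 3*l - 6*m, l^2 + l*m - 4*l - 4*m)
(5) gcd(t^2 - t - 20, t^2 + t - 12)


(1) = 6*n + p
(2) = gcd((a - 8)*(a - 7)*(a + 7), (a - 7)*(a - 1)*(a + 4)) = a - 7
(3) = g - 4
(4) = gcd((l - 3)*(l + 2*m), (l - 4)*(l + m)) = 1
(5) = t + 4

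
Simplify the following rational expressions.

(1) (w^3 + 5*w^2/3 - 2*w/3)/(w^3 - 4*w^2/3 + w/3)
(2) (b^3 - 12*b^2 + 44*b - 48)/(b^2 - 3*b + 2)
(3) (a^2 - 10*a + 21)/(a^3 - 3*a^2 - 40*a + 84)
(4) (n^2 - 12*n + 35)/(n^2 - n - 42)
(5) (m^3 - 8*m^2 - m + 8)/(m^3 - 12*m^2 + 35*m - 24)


(1) = (w + 2)/(w - 1)
(2) = (b^2 - 10*b + 24)/(b - 1)
(3) = (a - 3)/(a^2 + 4*a - 12)
(4) = (n - 5)/(n + 6)
(5) = (m + 1)/(m - 3)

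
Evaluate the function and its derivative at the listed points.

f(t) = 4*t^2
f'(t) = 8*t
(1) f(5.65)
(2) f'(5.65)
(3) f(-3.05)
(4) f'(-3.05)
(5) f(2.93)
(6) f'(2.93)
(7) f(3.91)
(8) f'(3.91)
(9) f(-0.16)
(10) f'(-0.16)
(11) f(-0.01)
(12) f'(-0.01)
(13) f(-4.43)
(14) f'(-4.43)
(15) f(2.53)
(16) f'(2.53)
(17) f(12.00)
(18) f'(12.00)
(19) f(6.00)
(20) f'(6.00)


(1) = 127.69
(2) = 45.20
(3) = 37.21
(4) = -24.40
(5) = 34.34
(6) = 23.44
(7) = 61.15
(8) = 31.28
(9) = 0.10
(10) = -1.28
(11) = 0.00
(12) = -0.08
(13) = 78.50
(14) = -35.44
(15) = 25.60
(16) = 20.24
(17) = 576.00
(18) = 96.00
(19) = 144.00
(20) = 48.00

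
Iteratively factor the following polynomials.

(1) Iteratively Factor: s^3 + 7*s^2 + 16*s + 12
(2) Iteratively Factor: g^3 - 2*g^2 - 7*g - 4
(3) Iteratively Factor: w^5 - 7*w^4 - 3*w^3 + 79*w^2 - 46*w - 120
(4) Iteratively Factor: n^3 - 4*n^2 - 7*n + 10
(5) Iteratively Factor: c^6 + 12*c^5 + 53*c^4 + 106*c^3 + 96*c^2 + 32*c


(1) = (s + 3)*(s^2 + 4*s + 4) = (s + 2)*(s + 3)*(s + 2)
(2) = (g + 1)*(g^2 - 3*g - 4) = (g - 4)*(g + 1)*(g + 1)
(3) = (w + 1)*(w^4 - 8*w^3 + 5*w^2 + 74*w - 120) = (w + 1)*(w + 3)*(w^3 - 11*w^2 + 38*w - 40) = (w - 5)*(w + 1)*(w + 3)*(w^2 - 6*w + 8) = (w - 5)*(w - 4)*(w + 1)*(w + 3)*(w - 2)
(4) = (n - 5)*(n^2 + n - 2) = (n - 5)*(n - 1)*(n + 2)
(5) = (c + 2)*(c^5 + 10*c^4 + 33*c^3 + 40*c^2 + 16*c) = (c + 2)*(c + 4)*(c^4 + 6*c^3 + 9*c^2 + 4*c) = c*(c + 2)*(c + 4)*(c^3 + 6*c^2 + 9*c + 4) = c*(c + 1)*(c + 2)*(c + 4)*(c^2 + 5*c + 4) = c*(c + 1)^2*(c + 2)*(c + 4)*(c + 4)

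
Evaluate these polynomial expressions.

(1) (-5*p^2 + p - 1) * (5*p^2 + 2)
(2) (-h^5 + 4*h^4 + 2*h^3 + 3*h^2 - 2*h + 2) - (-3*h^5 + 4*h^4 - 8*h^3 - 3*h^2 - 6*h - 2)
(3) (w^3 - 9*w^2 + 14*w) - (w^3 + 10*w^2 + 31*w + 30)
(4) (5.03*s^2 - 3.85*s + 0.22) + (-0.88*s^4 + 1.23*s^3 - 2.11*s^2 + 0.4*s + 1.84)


(1) = -25*p^4 + 5*p^3 - 15*p^2 + 2*p - 2
(2) = 2*h^5 + 10*h^3 + 6*h^2 + 4*h + 4
(3) = -19*w^2 - 17*w - 30
(4) = -0.88*s^4 + 1.23*s^3 + 2.92*s^2 - 3.45*s + 2.06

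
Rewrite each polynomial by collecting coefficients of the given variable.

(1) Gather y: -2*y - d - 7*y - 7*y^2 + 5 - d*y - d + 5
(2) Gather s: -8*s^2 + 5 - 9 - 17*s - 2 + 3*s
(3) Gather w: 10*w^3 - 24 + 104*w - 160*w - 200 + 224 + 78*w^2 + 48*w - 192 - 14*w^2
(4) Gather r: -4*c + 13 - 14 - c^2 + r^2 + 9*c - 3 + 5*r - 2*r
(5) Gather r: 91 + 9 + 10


(1) = -2*d - 7*y^2 + y*(-d - 9) + 10
(2) = -8*s^2 - 14*s - 6
(3) = 10*w^3 + 64*w^2 - 8*w - 192
(4) = -c^2 + 5*c + r^2 + 3*r - 4
(5) = 110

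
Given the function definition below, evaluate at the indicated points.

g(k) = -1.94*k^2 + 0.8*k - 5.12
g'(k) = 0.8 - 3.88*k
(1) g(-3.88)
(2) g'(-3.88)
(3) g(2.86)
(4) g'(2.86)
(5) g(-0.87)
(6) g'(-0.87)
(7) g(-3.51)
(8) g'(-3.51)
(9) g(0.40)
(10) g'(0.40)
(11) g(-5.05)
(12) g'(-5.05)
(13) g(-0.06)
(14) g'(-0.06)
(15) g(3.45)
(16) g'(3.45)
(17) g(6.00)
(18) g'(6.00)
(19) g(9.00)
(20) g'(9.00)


(1) = -37.43
(2) = 15.85
(3) = -18.70
(4) = -10.30
(5) = -7.28
(6) = 4.18
(7) = -31.83
(8) = 14.42
(9) = -5.11
(10) = -0.75
(11) = -58.63
(12) = 20.39
(13) = -5.17
(14) = 1.03
(15) = -25.45
(16) = -12.59
(17) = -70.16
(18) = -22.48
(19) = -155.06
(20) = -34.12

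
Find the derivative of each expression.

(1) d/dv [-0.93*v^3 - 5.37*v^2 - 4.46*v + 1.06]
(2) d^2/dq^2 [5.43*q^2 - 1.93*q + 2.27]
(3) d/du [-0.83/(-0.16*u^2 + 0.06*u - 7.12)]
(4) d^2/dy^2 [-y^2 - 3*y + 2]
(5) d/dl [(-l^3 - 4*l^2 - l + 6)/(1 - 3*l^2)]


(1) = -2.79*v^2 - 10.74*v - 4.46
(2) = 10.8600000000000
(3) = (0.0498 - 0.2656*u)/(0.16*u^2 - 0.06*u + 7.12)^2
(4) = -2
(5) = (3*l^4 - 6*l^2 + 28*l - 1)/(9*l^4 - 6*l^2 + 1)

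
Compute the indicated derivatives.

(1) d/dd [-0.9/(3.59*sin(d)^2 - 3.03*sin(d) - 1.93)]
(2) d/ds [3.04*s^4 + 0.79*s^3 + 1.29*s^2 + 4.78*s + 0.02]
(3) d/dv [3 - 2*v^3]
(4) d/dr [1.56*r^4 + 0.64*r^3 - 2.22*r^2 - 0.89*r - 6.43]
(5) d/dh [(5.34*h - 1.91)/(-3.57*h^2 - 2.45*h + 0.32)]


(1) = (6.462*sin(d) - 2.727)*cos(d)/(-3.59*sin(d)^2 + 3.03*sin(d) + 1.93)^2
(2) = 12.16*s^3 + 2.37*s^2 + 2.58*s + 4.78
(3) = -6*v^2
(4) = 6.24*r^3 + 1.92*r^2 - 4.44*r - 0.89
(5) = (19.0638*h^2 - 13.6374*h - 2.9707)/(12.7449*h^4 + 17.493*h^3 + 3.7177*h^2 - 1.568*h + 0.1024)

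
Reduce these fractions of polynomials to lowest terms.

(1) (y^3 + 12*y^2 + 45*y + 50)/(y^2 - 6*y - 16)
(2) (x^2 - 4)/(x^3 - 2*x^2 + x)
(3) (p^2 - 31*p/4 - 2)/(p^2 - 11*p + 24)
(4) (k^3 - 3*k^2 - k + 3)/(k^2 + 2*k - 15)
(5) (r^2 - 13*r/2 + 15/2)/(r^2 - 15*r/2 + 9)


(1) = (y^2 + 10*y + 25)/(y - 8)
(2) = (x^2 - 4)/(x^3 - 2*x^2 + x)
(3) = (4*p + 1)/(4*p - 12)
(4) = (k^2 - 1)/(k + 5)
(5) = (r - 5)/(r - 6)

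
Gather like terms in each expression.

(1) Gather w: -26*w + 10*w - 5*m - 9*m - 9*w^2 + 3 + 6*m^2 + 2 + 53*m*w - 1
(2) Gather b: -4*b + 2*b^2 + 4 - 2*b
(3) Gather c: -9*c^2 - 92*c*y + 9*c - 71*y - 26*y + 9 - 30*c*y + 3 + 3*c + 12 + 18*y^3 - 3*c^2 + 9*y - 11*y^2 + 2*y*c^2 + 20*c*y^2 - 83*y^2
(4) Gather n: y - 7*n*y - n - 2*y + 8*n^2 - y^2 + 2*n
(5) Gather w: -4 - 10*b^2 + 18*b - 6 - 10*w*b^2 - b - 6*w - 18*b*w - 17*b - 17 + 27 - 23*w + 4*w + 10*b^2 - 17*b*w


(1) = 6*m^2 - 14*m - 9*w^2 + w*(53*m - 16) + 4
(2) = 2*b^2 - 6*b + 4
(3) = c^2*(2*y - 12) + c*(20*y^2 - 122*y + 12) + 18*y^3 - 94*y^2 - 88*y + 24
(4) = 8*n^2 + n*(1 - 7*y) - y^2 - y
(5) = w*(-10*b^2 - 35*b - 25)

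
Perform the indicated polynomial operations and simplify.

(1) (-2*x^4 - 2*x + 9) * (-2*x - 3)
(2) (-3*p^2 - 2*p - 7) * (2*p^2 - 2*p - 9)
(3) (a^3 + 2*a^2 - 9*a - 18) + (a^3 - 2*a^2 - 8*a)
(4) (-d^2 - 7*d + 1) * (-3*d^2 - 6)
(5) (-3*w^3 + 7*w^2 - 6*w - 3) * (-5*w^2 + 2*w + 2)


(1) = 4*x^5 + 6*x^4 + 4*x^2 - 12*x - 27
(2) = -6*p^4 + 2*p^3 + 17*p^2 + 32*p + 63
(3) = 2*a^3 - 17*a - 18
(4) = 3*d^4 + 21*d^3 + 3*d^2 + 42*d - 6
(5) = 15*w^5 - 41*w^4 + 38*w^3 + 17*w^2 - 18*w - 6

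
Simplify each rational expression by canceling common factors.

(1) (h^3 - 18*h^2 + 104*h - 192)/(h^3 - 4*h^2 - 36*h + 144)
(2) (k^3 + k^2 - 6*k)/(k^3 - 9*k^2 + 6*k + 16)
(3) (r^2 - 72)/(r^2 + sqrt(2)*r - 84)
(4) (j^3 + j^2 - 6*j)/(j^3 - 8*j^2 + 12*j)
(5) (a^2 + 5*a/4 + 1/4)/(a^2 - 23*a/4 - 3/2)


(1) = (h - 8)/(h + 6)
(2) = (k^2 + 3*k)/(k^2 - 7*k - 8)
(3) = (r + 6*sqrt(2))/(r + 7*sqrt(2))
(4) = (j + 3)/(j - 6)
(5) = (a + 1)/(a - 6)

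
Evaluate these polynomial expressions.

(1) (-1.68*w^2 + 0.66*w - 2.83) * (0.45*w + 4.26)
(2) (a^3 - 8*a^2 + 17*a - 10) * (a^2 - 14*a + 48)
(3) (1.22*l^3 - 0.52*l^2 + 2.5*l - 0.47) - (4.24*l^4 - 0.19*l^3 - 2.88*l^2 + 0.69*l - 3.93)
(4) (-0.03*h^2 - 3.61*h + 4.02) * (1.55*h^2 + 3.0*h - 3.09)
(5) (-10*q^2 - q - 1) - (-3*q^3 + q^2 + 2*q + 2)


(1) = -0.756*w^3 - 6.8598*w^2 + 1.5381*w - 12.0558
(2) = a^5 - 22*a^4 + 177*a^3 - 632*a^2 + 956*a - 480
(3) = -4.24*l^4 + 1.41*l^3 + 2.36*l^2 + 1.81*l + 3.46
(4) = -0.0465*h^4 - 5.6855*h^3 - 4.5063*h^2 + 23.2149*h - 12.4218
(5) = 3*q^3 - 11*q^2 - 3*q - 3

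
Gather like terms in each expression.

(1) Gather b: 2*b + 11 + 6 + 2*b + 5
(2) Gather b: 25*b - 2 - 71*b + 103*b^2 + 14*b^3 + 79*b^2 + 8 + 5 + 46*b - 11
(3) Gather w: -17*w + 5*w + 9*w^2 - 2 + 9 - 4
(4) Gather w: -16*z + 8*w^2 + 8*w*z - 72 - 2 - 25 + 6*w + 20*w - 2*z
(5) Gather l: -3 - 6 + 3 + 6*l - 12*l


(1) = 4*b + 22
(2) = 14*b^3 + 182*b^2
(3) = 9*w^2 - 12*w + 3
(4) = 8*w^2 + w*(8*z + 26) - 18*z - 99
(5) = -6*l - 6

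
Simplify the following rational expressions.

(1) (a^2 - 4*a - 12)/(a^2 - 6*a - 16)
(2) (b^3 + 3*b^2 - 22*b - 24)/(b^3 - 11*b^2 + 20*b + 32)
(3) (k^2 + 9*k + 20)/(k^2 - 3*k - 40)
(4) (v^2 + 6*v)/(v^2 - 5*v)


(1) = (a - 6)/(a - 8)
(2) = (b + 6)/(b - 8)
(3) = (k + 4)/(k - 8)
(4) = (v + 6)/(v - 5)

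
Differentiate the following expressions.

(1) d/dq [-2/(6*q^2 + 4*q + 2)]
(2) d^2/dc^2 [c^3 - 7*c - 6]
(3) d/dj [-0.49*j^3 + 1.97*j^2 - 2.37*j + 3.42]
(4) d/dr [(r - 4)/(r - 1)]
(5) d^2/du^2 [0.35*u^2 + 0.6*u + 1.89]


(1) = 2*(3*q + 1)/(3*q^2 + 2*q + 1)^2
(2) = 6*c
(3) = -1.47*j^2 + 3.94*j - 2.37
(4) = 3/(r - 1)^2
(5) = 0.700000000000000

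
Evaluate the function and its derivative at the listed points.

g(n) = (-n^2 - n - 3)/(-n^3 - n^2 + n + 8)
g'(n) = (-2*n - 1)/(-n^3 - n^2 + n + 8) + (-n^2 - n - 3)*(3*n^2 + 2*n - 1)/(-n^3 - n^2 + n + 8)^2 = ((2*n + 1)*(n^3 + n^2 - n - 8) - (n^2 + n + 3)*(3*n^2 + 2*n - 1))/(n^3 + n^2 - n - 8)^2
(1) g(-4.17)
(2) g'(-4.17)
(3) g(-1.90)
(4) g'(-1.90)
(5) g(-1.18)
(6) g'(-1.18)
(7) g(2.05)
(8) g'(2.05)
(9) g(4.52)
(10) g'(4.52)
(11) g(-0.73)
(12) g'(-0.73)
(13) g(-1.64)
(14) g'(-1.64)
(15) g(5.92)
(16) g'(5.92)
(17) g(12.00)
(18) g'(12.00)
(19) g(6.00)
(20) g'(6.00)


(1) = -0.28
(2) = -0.08
(3) = -0.50
(4) = -0.03
(5) = -0.45
(6) = 0.14
(7) = 3.34
(8) = -17.13
(9) = 0.28
(10) = -0.09
(11) = -0.39
(12) = 0.11
(13) = -0.50
(14) = 0.05
(15) = 0.19
(16) = -0.04
(17) = 0.09
(18) = -0.01
(19) = 0.19
(20) = -0.04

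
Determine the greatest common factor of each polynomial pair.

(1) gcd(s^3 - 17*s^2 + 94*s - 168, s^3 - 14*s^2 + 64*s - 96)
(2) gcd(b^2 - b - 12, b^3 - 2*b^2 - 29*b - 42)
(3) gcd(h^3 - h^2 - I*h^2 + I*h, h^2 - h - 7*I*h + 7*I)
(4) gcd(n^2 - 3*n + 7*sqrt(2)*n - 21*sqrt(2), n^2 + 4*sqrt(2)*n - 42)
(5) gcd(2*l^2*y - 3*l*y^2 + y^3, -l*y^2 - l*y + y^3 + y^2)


(1) = s^2 - 10*s + 24
(2) = gcd((b - 4)*(b + 3), (b - 7)*(b + 2)*(b + 3)) = b + 3
(3) = gcd(h*(h - 1)*(h - I), (h - 1)*(h - 7*I)) = h - 1
(4) = gcd((n - 3)*(n + 7*sqrt(2)), (n - 3*sqrt(2))*(n + 7*sqrt(2))) = n + 7*sqrt(2)
(5) = -l*y + y^2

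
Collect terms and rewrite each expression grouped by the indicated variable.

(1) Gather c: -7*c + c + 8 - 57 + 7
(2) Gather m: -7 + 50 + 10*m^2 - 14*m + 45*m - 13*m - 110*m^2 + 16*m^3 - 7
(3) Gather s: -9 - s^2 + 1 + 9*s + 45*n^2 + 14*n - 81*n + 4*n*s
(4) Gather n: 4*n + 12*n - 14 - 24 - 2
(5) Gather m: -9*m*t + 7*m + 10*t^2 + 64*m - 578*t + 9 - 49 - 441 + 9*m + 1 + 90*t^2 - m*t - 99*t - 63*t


(1) = -6*c - 42
(2) = 16*m^3 - 100*m^2 + 18*m + 36
(3) = 45*n^2 - 67*n - s^2 + s*(4*n + 9) - 8
(4) = 16*n - 40
(5) = m*(80 - 10*t) + 100*t^2 - 740*t - 480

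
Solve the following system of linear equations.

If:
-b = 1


Then:
b = -1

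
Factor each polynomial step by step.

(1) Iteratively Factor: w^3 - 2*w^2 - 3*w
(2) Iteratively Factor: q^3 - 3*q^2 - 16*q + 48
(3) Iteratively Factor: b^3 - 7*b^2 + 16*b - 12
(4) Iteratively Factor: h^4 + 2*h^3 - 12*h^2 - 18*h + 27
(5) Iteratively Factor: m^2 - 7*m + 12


(1) = (w)*(w^2 - 2*w - 3) = w*(w + 1)*(w - 3)
(2) = (q + 4)*(q^2 - 7*q + 12) = (q - 3)*(q + 4)*(q - 4)
(3) = (b - 3)*(b^2 - 4*b + 4) = (b - 3)*(b - 2)*(b - 2)
(4) = (h - 3)*(h^3 + 5*h^2 + 3*h - 9) = (h - 3)*(h - 1)*(h^2 + 6*h + 9) = (h - 3)*(h - 1)*(h + 3)*(h + 3)
(5) = (m - 3)*(m - 4)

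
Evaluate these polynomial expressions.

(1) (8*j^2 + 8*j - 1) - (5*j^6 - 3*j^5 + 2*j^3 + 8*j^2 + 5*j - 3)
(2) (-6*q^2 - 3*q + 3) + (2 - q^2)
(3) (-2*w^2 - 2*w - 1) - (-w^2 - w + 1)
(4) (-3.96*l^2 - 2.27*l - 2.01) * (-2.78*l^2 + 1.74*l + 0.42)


(1) = -5*j^6 + 3*j^5 - 2*j^3 + 3*j + 2
(2) = -7*q^2 - 3*q + 5
(3) = -w^2 - w - 2
(4) = 11.0088*l^4 - 0.5798*l^3 - 0.0252*l^2 - 4.4508*l - 0.8442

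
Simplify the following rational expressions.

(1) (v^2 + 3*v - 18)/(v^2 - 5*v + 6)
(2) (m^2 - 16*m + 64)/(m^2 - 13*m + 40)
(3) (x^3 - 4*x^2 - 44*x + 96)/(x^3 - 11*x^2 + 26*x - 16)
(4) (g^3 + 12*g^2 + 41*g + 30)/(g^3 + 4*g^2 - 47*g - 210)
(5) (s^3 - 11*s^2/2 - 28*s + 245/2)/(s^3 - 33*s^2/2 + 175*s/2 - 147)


(1) = (v + 6)/(v - 2)
(2) = (m - 8)/(m - 5)
(3) = (x + 6)/(x - 1)
(4) = (g + 1)/(g - 7)
(5) = (s + 5)/(s - 6)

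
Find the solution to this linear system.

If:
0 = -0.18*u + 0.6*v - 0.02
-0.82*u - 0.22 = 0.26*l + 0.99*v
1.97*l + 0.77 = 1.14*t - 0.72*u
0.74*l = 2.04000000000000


Then:
l = 2.76
t = 4.89
u = -0.87
v = -0.23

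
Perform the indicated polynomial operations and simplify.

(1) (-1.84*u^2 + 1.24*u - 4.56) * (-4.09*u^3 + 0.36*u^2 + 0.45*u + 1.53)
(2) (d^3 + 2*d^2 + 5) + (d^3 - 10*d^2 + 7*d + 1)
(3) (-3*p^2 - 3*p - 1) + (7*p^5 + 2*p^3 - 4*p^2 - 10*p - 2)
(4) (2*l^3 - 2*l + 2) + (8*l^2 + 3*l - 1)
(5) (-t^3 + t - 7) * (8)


(1) = 7.5256*u^5 - 5.734*u^4 + 18.2688*u^3 - 3.8988*u^2 - 0.1548*u - 6.9768
(2) = 2*d^3 - 8*d^2 + 7*d + 6
(3) = 7*p^5 + 2*p^3 - 7*p^2 - 13*p - 3
(4) = 2*l^3 + 8*l^2 + l + 1
(5) = -8*t^3 + 8*t - 56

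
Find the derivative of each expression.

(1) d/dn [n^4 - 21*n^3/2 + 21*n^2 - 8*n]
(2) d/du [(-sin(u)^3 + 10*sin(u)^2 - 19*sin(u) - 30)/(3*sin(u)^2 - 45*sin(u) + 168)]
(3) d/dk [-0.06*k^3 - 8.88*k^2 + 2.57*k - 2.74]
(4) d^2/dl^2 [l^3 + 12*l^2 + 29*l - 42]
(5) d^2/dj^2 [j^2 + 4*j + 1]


(1) = 4*n^3 - 63*n^2/2 + 42*n - 8
(2) = (-sin(u)^4 + 30*sin(u)^3 - 299*sin(u)^2 + 1180*sin(u) - 1514)*cos(u)/(3*(sin(u) - 8)^2*(sin(u) - 7)^2)
(3) = -0.18*k^2 - 17.76*k + 2.57
(4) = 6*l + 24
(5) = 2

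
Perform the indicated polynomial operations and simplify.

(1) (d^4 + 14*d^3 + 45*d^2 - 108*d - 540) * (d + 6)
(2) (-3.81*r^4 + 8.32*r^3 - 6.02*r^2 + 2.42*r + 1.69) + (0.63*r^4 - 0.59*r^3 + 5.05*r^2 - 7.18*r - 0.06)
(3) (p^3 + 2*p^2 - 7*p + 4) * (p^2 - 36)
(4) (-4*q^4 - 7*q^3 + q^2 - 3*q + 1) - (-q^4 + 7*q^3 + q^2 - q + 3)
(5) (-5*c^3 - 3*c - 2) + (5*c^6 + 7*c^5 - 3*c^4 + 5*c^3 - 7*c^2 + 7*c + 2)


(1) = d^5 + 20*d^4 + 129*d^3 + 162*d^2 - 1188*d - 3240
(2) = -3.18*r^4 + 7.73*r^3 - 0.97*r^2 - 4.76*r + 1.63
(3) = p^5 + 2*p^4 - 43*p^3 - 68*p^2 + 252*p - 144
(4) = -3*q^4 - 14*q^3 - 2*q - 2
(5) = 5*c^6 + 7*c^5 - 3*c^4 - 7*c^2 + 4*c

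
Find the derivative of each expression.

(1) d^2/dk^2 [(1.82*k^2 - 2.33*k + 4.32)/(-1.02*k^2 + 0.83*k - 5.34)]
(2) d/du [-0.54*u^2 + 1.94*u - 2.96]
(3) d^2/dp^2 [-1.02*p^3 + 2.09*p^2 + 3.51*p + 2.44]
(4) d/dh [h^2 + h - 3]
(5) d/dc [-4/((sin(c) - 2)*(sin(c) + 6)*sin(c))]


(1) = (1.76664*k^3 + 32.511888*k^2 - 54.202392*k - 42.034476)/(1.061208*k^6 - 2.590596*k^5 + 18.775242*k^4 - 27.696851*k^3 + 98.293914*k^2 - 71.003844*k + 152.273304)
(2) = 1.94 - 1.08*u
(3) = 4.18 - 6.12*p
(4) = 2*h + 1
(5) = 4*(3*cos(c) + 8/tan(c) - 12*cos(c)/sin(c)^2)/((sin(c) - 2)^2*(sin(c) + 6)^2)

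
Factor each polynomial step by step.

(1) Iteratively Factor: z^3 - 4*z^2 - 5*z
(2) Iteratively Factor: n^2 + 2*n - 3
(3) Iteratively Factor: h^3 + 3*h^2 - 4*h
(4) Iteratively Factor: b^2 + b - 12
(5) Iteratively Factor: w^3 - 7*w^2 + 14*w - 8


(1) = (z)*(z^2 - 4*z - 5) = z*(z + 1)*(z - 5)
(2) = (n - 1)*(n + 3)
(3) = (h)*(h^2 + 3*h - 4) = h*(h - 1)*(h + 4)
(4) = (b - 3)*(b + 4)
(5) = (w - 4)*(w^2 - 3*w + 2) = (w - 4)*(w - 1)*(w - 2)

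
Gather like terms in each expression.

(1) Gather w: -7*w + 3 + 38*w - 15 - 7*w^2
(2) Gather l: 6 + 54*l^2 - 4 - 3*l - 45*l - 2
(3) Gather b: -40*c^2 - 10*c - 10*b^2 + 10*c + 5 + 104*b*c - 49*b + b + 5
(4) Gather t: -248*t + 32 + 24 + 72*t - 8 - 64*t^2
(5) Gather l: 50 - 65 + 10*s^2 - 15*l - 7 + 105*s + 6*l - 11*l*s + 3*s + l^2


(1) = -7*w^2 + 31*w - 12
(2) = 54*l^2 - 48*l
(3) = -10*b^2 + b*(104*c - 48) - 40*c^2 + 10
(4) = -64*t^2 - 176*t + 48
(5) = l^2 + l*(-11*s - 9) + 10*s^2 + 108*s - 22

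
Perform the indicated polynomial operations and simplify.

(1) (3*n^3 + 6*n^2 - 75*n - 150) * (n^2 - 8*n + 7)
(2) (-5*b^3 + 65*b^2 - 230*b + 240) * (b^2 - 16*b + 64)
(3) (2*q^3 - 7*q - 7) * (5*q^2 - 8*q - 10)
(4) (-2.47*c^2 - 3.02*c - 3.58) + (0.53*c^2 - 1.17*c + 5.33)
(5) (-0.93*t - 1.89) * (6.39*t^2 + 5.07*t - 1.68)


(1) = 3*n^5 - 18*n^4 - 102*n^3 + 492*n^2 + 675*n - 1050
(2) = -5*b^5 + 145*b^4 - 1590*b^3 + 8080*b^2 - 18560*b + 15360
(3) = 10*q^5 - 16*q^4 - 55*q^3 + 21*q^2 + 126*q + 70
(4) = -1.94*c^2 - 4.19*c + 1.75
(5) = -5.9427*t^3 - 16.7922*t^2 - 8.0199*t + 3.1752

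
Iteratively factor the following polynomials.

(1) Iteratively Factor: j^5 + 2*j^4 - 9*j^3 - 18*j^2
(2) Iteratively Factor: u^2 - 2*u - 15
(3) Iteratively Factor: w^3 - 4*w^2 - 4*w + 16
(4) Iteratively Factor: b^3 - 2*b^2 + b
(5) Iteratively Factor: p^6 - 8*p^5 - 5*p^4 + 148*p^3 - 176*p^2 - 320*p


(1) = (j)*(j^4 + 2*j^3 - 9*j^2 - 18*j) = j^2*(j^3 + 2*j^2 - 9*j - 18) = j^2*(j - 3)*(j^2 + 5*j + 6) = j^2*(j - 3)*(j + 3)*(j + 2)
(2) = (u - 5)*(u + 3)
(3) = (w - 2)*(w^2 - 2*w - 8) = (w - 4)*(w - 2)*(w + 2)
(4) = (b - 1)*(b^2 - b) = b*(b - 1)*(b - 1)
(5) = (p - 4)*(p^5 - 4*p^4 - 21*p^3 + 64*p^2 + 80*p) = (p - 4)^2*(p^4 - 21*p^2 - 20*p) = (p - 5)*(p - 4)^2*(p^3 + 5*p^2 + 4*p) = (p - 5)*(p - 4)^2*(p + 1)*(p^2 + 4*p) = p*(p - 5)*(p - 4)^2*(p + 1)*(p + 4)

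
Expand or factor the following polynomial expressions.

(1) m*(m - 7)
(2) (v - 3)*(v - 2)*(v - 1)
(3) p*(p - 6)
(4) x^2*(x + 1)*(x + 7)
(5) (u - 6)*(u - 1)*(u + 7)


(1) = m^2 - 7*m
(2) = v^3 - 6*v^2 + 11*v - 6
(3) = p^2 - 6*p
(4) = x^4 + 8*x^3 + 7*x^2
(5) = u^3 - 43*u + 42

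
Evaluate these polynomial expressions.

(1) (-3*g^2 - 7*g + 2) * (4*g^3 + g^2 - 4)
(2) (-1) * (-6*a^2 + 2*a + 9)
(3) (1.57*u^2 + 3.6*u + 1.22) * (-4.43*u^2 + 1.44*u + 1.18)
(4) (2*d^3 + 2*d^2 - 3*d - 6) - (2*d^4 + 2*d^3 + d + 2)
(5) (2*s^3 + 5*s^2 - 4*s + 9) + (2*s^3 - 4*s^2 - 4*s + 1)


(1) = -12*g^5 - 31*g^4 + g^3 + 14*g^2 + 28*g - 8
(2) = 6*a^2 - 2*a - 9
(3) = -6.9551*u^4 - 13.6872*u^3 + 1.632*u^2 + 6.0048*u + 1.4396
(4) = -2*d^4 + 2*d^2 - 4*d - 8
(5) = 4*s^3 + s^2 - 8*s + 10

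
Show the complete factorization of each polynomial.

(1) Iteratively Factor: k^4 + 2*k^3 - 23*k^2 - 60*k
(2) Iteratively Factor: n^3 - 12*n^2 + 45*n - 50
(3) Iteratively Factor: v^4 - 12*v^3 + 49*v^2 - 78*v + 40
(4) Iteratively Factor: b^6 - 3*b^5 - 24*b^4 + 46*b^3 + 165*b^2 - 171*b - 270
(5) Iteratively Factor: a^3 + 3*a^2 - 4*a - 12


(1) = (k - 5)*(k^3 + 7*k^2 + 12*k) = (k - 5)*(k + 4)*(k^2 + 3*k) = (k - 5)*(k + 3)*(k + 4)*(k)
(2) = (n - 2)*(n^2 - 10*n + 25) = (n - 5)*(n - 2)*(n - 5)
(3) = (v - 2)*(v^3 - 10*v^2 + 29*v - 20) = (v - 2)*(v - 1)*(v^2 - 9*v + 20) = (v - 5)*(v - 2)*(v - 1)*(v - 4)
(4) = (b + 1)*(b^5 - 4*b^4 - 20*b^3 + 66*b^2 + 99*b - 270) = (b - 3)*(b + 1)*(b^4 - b^3 - 23*b^2 - 3*b + 90) = (b - 3)*(b - 2)*(b + 1)*(b^3 + b^2 - 21*b - 45) = (b - 3)*(b - 2)*(b + 1)*(b + 3)*(b^2 - 2*b - 15) = (b - 5)*(b - 3)*(b - 2)*(b + 1)*(b + 3)*(b + 3)
(5) = (a + 2)*(a^2 + a - 6) = (a + 2)*(a + 3)*(a - 2)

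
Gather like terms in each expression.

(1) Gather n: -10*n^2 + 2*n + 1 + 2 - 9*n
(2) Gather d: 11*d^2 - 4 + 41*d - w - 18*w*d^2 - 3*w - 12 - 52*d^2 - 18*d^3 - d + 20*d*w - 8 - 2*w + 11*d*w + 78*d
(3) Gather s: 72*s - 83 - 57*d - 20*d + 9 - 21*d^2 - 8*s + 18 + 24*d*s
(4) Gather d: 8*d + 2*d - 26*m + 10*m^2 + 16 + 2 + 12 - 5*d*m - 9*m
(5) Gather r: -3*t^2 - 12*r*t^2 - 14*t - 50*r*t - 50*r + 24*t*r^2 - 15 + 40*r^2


(1) = -10*n^2 - 7*n + 3
(2) = -18*d^3 + d^2*(-18*w - 41) + d*(31*w + 118) - 6*w - 24
(3) = -21*d^2 - 77*d + s*(24*d + 64) - 56
(4) = d*(10 - 5*m) + 10*m^2 - 35*m + 30
(5) = r^2*(24*t + 40) + r*(-12*t^2 - 50*t - 50) - 3*t^2 - 14*t - 15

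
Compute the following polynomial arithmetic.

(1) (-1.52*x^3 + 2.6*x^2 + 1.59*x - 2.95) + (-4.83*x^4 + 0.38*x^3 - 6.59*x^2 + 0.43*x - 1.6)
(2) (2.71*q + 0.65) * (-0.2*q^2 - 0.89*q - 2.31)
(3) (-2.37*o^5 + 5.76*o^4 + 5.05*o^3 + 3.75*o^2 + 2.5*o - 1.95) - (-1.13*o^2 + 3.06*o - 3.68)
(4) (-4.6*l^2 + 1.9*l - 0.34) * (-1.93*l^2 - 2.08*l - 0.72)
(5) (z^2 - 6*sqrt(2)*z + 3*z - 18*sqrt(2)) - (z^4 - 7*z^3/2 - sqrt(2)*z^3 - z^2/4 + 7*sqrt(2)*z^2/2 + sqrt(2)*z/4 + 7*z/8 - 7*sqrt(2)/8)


(1) = -4.83*x^4 - 1.14*x^3 - 3.99*x^2 + 2.02*x - 4.55
(2) = -0.542*q^3 - 2.5419*q^2 - 6.8386*q - 1.5015
(3) = -2.37*o^5 + 5.76*o^4 + 5.05*o^3 + 4.88*o^2 - 0.56*o + 1.73
(4) = 8.878*l^4 + 5.901*l^3 + 0.0162*l^2 - 0.6608*l + 0.2448
(5) = -z^4 + sqrt(2)*z^3 + 7*z^3/2 - 7*sqrt(2)*z^2/2 + 5*z^2/4 - 25*sqrt(2)*z/4 + 17*z/8 - 137*sqrt(2)/8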